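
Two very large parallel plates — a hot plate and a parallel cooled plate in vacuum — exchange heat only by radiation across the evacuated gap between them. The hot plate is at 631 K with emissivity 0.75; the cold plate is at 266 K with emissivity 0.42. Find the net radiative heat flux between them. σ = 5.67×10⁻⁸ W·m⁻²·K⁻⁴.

q ≈ 3210 W/m²

For two infinite grey parallel plates, q = σ(T₁⁴ − T₂⁴)/(1/ε₁ + 1/ε₂ − 1).
T₁⁴ − T₂⁴ = 1.585×10¹¹ − 5.006×10⁹ = 1.535×10¹¹ K⁴.
1/ε₁ + 1/ε₂ − 1 = 1.333 + 2.381 − 1 = 2.714.
q = 5.67×10⁻⁸ × 1.535×10¹¹ / 2.714.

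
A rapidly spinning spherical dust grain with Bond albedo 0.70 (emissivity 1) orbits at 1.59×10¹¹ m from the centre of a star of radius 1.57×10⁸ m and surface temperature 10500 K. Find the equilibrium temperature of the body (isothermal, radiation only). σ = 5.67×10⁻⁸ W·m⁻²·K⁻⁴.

The star's surface emits σT_*⁴; at distance d the flux is S = σT_*⁴(R_*/d)².
S = 5.67×10⁻⁸·(10500)⁴·(1.57×10⁸/1.59×10¹¹)² = 672.0 W/m².
For an isothermal sphere T⁴ = (1−a)S/(4σ) = 8.888×10⁸ K⁴.

T ≈ 173 K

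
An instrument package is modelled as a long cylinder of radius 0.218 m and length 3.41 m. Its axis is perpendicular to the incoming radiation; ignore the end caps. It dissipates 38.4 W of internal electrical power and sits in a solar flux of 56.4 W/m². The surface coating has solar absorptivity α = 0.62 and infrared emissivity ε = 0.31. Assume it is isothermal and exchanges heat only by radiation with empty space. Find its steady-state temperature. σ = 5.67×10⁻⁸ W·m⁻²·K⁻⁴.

At steady state, absorbed solar power + internal power = radiated power.
Absorbed: α·S·A_cross = 0.62·56.4·1.487 = 51.99 W (cross-section 2rL).
Total input = 51.99 + 38.4 = 90.39 W.
Radiated: εσ·A_surf·T⁴ with A_surf = 2πrL = 4.671 m².
T⁴ = 90.39/(0.31·5.67×10⁻⁸·4.671) = 1.101×10⁹ K⁴.

T ≈ 182 K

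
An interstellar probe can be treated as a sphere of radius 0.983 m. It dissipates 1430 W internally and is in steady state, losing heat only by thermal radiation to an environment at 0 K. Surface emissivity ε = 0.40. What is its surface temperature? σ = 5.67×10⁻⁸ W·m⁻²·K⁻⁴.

Steady state: internal power = radiated power, P = εσA T⁴.
Radiating area A = 4πr² = 12.14 m².
T⁴ = P/(εσA) = 1430/(0.40·5.67×10⁻⁸·12.14) = 5.192×10⁹ K⁴.
T = (5.192×10⁹)^(1/4).

T ≈ 268 K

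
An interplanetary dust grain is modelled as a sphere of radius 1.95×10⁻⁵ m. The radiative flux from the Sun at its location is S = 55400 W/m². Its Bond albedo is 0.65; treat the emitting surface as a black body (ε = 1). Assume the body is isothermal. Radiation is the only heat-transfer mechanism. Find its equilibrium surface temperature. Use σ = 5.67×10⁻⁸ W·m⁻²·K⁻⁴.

T ≈ 541 K

At equilibrium, absorbed power = emitted power.
Absorbing cross-section = πr² = 1.195×10⁻⁹ m²; emitting surface = 4πr² = 4.778×10⁻⁹ m² (ratio 4).
(1−a)S·A_cross = εσ·A_surf·T⁴  ⇒  T⁴ = (1−a)S/(4σ).
T⁴ = 0.350·55400/(4·5.67×10⁻⁸) = 8.549×10¹⁰ K⁴.
T = (8.549×10¹⁰)^(1/4).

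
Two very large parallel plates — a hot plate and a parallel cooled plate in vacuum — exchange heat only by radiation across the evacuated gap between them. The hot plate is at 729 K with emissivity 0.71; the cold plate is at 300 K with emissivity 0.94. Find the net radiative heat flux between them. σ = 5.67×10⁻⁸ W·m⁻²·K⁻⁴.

For two infinite grey parallel plates, q = σ(T₁⁴ − T₂⁴)/(1/ε₁ + 1/ε₂ − 1).
T₁⁴ − T₂⁴ = 2.824×10¹¹ − 8.100×10⁹ = 2.743×10¹¹ K⁴.
1/ε₁ + 1/ε₂ − 1 = 1.408 + 1.064 − 1 = 1.472.
q = 5.67×10⁻⁸ × 2.743×10¹¹ / 1.472.

q ≈ 10600 W/m²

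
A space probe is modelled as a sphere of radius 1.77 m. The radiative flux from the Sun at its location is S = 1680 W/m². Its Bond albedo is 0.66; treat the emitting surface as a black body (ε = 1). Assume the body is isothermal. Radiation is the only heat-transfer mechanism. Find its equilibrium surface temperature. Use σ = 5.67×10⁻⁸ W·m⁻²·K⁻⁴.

At equilibrium, absorbed power = emitted power.
Absorbing cross-section = πr² = 9.842 m²; emitting surface = 4πr² = 39.37 m² (ratio 4).
(1−a)S·A_cross = εσ·A_surf·T⁴  ⇒  T⁴ = (1−a)S/(4σ).
T⁴ = 0.340·1680/(4·5.67×10⁻⁸) = 2.519×10⁹ K⁴.
T = (2.519×10⁹)^(1/4).

T ≈ 224 K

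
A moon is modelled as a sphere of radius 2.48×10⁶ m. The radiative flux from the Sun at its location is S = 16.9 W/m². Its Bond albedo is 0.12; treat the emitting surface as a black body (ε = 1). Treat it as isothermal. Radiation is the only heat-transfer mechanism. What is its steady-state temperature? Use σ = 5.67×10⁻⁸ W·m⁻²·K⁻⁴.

T ≈ 90.0 K

At equilibrium, absorbed power = emitted power.
Absorbing cross-section = πr² = 1.932×10¹³ m²; emitting surface = 4πr² = 7.729×10¹³ m² (ratio 4).
(1−a)S·A_cross = εσ·A_surf·T⁴  ⇒  T⁴ = (1−a)S/(4σ).
T⁴ = 0.880·16.9/(4·5.67×10⁻⁸) = 6.557×10⁷ K⁴.
T = (6.557×10⁷)^(1/4).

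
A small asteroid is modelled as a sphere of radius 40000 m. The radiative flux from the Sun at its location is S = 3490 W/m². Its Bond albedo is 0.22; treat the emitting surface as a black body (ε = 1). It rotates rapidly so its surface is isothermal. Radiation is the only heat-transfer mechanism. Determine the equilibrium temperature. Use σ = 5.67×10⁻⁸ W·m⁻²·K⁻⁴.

At equilibrium, absorbed power = emitted power.
Absorbing cross-section = πr² = 5.027×10⁹ m²; emitting surface = 4πr² = 2.011×10¹⁰ m² (ratio 4).
(1−a)S·A_cross = εσ·A_surf·T⁴  ⇒  T⁴ = (1−a)S/(4σ).
T⁴ = 0.780·3490/(4·5.67×10⁻⁸) = 1.200×10¹⁰ K⁴.
T = (1.200×10¹⁰)^(1/4).

T ≈ 331 K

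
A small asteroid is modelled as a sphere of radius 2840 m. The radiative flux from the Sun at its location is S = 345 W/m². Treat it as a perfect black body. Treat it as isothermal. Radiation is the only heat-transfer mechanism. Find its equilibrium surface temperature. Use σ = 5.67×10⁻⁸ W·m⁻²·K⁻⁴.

At equilibrium, absorbed power = emitted power.
Absorbing cross-section = πr² = 2.534×10⁷ m²; emitting surface = 4πr² = 1.014×10⁸ m² (ratio 4).
S·A_cross = εσ·A_surf·T⁴  ⇒  T⁴ = S/(4σ).
T⁴ = 1.00·345/(4·5.67×10⁻⁸) = 1.521×10⁹ K⁴.
T = (1.521×10⁹)^(1/4).

T ≈ 197 K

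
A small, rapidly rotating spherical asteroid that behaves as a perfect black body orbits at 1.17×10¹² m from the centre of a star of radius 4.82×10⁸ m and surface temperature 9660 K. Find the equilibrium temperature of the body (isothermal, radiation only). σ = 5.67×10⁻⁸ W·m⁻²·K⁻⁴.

The star's surface emits σT_*⁴; at distance d the flux is S = σT_*⁴(R_*/d)².
S = 5.67×10⁻⁸·(9660)⁴·(4.82×10⁸/1.17×10¹²)² = 83.79 W/m².
For an isothermal sphere T⁴ = (1−a)S/(4σ) = 3.695×10⁸ K⁴.

T ≈ 139 K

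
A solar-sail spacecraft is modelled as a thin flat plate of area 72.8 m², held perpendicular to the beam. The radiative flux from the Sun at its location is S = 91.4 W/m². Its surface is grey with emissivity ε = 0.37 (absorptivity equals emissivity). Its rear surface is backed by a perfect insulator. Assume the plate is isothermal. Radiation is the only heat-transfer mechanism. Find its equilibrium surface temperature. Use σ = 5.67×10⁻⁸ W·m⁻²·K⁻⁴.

T ≈ 200 K

At equilibrium, absorbed power = emitted power.
Absorbing cross-section = A = 72.80 m²; emitting surface = A = 72.80 m² (ratio 1).
εS·A_cross = εσ·A_surf·T⁴  ⇒  T⁴ = S/(1σ)   (ε cancels).
T⁴ = 91.4/(1·5.67×10⁻⁸) = 1.612×10⁹ K⁴.
T = (1.612×10⁹)^(1/4).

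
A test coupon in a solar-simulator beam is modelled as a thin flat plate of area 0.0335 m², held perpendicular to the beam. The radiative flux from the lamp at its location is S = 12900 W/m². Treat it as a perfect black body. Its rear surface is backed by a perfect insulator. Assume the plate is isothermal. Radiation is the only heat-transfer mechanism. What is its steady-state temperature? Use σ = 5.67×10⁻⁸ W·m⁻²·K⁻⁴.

T ≈ 691 K

At equilibrium, absorbed power = emitted power.
Absorbing cross-section = A = 0.03350 m²; emitting surface = A = 0.03350 m² (ratio 1).
S·A_cross = εσ·A_surf·T⁴  ⇒  T⁴ = S/(1σ).
T⁴ = 1.00·12900/(1·5.67×10⁻⁸) = 2.275×10¹¹ K⁴.
T = (2.275×10¹¹)^(1/4).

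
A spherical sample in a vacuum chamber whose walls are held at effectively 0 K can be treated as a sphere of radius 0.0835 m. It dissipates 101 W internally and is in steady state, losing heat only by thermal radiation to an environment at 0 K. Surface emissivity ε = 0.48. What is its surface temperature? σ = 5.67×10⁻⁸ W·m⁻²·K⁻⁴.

T ≈ 454 K

Steady state: internal power = radiated power, P = εσA T⁴.
Radiating area A = 4πr² = 0.08762 m².
T⁴ = P/(εσA) = 101/(0.48·5.67×10⁻⁸·0.08762) = 4.236×10¹⁰ K⁴.
T = (4.236×10¹⁰)^(1/4).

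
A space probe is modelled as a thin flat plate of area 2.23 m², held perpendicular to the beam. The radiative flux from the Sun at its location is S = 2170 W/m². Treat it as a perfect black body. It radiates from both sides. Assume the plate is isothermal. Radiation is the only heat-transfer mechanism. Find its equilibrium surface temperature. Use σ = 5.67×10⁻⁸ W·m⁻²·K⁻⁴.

At equilibrium, absorbed power = emitted power.
Absorbing cross-section = A = 2.230 m²; emitting surface = 2A = 4.460 m² (ratio 2).
S·A_cross = εσ·A_surf·T⁴  ⇒  T⁴ = S/(2σ).
T⁴ = 1.00·2170/(2·5.67×10⁻⁸) = 1.914×10¹⁰ K⁴.
T = (1.914×10¹⁰)^(1/4).

T ≈ 372 K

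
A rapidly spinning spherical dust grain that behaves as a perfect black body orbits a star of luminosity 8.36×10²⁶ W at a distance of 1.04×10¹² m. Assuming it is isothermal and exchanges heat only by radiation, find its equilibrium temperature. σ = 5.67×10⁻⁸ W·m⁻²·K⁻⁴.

T ≈ 128 K

First find the stellar flux at distance d: S = L/(4πd²) = 8.36×10²⁶/(4π·(1.04×10¹²)²) = 61.51 W/m².
For an isothermal sphere, absorbed (1−a)S·πr² = emitted σ·4πr²·T⁴, so T⁴ = (1−a)S/(4σ).
T⁴ = 1.00·61.51/(4·5.67×10⁻⁸) = 2.712×10⁸ K⁴.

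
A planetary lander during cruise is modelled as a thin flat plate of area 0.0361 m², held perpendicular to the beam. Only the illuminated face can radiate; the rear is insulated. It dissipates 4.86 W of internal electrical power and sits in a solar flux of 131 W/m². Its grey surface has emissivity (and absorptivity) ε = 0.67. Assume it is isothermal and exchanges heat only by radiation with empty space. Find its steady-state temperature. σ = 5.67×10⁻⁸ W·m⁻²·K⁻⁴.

At steady state, absorbed solar power + internal power = radiated power.
Absorbed: α·S·A_cross = 0.67·131·0.03610 = 3.168 W (cross-section A).
Total input = 3.168 + 4.86 = 8.028 W.
Radiated: εσ·A_surf·T⁴ with A_surf = A = 0.03610 m².
T⁴ = 8.028/(0.67·5.67×10⁻⁸·0.03610) = 5.854×10⁹ K⁴.

T ≈ 277 K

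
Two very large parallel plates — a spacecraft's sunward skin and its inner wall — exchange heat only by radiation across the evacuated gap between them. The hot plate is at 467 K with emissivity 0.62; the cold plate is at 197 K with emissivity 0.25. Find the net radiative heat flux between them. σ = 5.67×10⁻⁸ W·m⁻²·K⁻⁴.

q ≈ 566 W/m²

For two infinite grey parallel plates, q = σ(T₁⁴ − T₂⁴)/(1/ε₁ + 1/ε₂ − 1).
T₁⁴ − T₂⁴ = 4.756×10¹⁰ − 1.506×10⁹ = 4.606×10¹⁰ K⁴.
1/ε₁ + 1/ε₂ − 1 = 1.613 + 4.000 − 1 = 4.613.
q = 5.67×10⁻⁸ × 4.606×10¹⁰ / 4.613.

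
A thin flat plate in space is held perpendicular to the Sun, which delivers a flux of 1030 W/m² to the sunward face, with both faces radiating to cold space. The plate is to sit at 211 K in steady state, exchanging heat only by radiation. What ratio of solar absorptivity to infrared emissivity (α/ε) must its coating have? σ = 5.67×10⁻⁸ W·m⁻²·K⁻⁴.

Balance: αS·A = εσ·2A·T⁴ ⇒ α/ε = 2σT⁴/S.
α/ε = 2·5.67×10⁻⁸·(211)⁴/1030 = 2·5.67×10⁻⁸·1.982×10⁹/1030.

α/ε ≈ 0.218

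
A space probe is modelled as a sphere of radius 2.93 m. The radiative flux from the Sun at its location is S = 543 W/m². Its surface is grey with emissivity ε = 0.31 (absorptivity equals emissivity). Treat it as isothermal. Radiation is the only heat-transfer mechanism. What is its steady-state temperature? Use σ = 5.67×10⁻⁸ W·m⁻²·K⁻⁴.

T ≈ 221 K

At equilibrium, absorbed power = emitted power.
Absorbing cross-section = πr² = 26.97 m²; emitting surface = 4πr² = 107.9 m² (ratio 4).
εS·A_cross = εσ·A_surf·T⁴  ⇒  T⁴ = S/(4σ)   (ε cancels).
T⁴ = 543/(4·5.67×10⁻⁸) = 2.394×10⁹ K⁴.
T = (2.394×10⁹)^(1/4).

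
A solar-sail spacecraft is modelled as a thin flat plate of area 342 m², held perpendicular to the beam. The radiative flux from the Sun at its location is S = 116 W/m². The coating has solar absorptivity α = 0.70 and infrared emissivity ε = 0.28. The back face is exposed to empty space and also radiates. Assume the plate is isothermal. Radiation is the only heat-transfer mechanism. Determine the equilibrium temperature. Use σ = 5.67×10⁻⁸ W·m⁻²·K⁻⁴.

At equilibrium, absorbed power = emitted power.
Absorbing cross-section = A = 342.0 m²; emitting surface = 2A = 684.0 m² (ratio 2).
αS·A_cross = εσ·A_surf·T⁴  ⇒  T⁴ = αS/(ε·2σ).
T⁴ = 0.700·116/(0.28·2·5.67×10⁻⁸) = 2.557×10⁹ K⁴.
T = (2.557×10⁹)^(1/4).

T ≈ 225 K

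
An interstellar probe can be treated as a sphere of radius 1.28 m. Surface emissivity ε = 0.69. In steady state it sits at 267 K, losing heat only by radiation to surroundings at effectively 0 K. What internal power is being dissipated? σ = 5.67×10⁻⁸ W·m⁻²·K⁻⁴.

P ≈ 4090 W

Steady state: P = εσA T⁴.
A = 4πr² = 20.59 m²; T⁴ = (267)⁴ = 5.082×10⁹ K⁴.
P = 0.69 × 5.67×10⁻⁸ × 20.59 × 5.082×10⁹.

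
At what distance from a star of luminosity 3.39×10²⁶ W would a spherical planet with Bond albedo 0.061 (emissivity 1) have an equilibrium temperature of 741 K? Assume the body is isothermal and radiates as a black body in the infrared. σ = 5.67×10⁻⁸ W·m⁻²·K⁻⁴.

For an isothermal black-emitting sphere, (1−a)S·πr² = σ·4πr²·T⁴ ⇒ S = 4σT⁴/(1−a).
S = 4·5.67×10⁻⁸·(741)⁴/0.939 = 72820 W/m².
Flux falls as S = L/(4πd²), so d = √(L/(4πS)) = √(3.39×10²⁶/(4π·72820)).

d ≈ 1.92×10¹⁰ m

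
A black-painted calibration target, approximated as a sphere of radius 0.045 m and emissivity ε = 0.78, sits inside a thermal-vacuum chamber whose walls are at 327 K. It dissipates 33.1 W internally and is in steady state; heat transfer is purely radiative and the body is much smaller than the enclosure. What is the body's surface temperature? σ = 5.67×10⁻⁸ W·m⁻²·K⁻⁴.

T ≈ 450 K

For a small grey body in a large enclosure, net radiated power = εσA(T⁴ − T_w⁴).
Steady state: P = εσA(T⁴ − T_w⁴) with A = 4πr² = 0.02545 m².
T⁴ = P/(εσA) + T_w⁴ = 33.1/(0.78·5.67×10⁻⁸·0.02545) + (327)⁴
    = 2.941×10¹⁰ + 1.143×10¹⁰ = 4.085×10¹⁰ K⁴.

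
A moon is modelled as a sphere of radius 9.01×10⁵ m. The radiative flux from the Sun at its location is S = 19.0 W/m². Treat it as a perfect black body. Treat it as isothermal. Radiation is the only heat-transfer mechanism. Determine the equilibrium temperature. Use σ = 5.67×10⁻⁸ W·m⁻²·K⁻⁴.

T ≈ 95.7 K

At equilibrium, absorbed power = emitted power.
Absorbing cross-section = πr² = 2.550×10¹² m²; emitting surface = 4πr² = 1.020×10¹³ m² (ratio 4).
S·A_cross = εσ·A_surf·T⁴  ⇒  T⁴ = S/(4σ).
T⁴ = 1.00·19.0/(4·5.67×10⁻⁸) = 8.377×10⁷ K⁴.
T = (8.377×10⁷)^(1/4).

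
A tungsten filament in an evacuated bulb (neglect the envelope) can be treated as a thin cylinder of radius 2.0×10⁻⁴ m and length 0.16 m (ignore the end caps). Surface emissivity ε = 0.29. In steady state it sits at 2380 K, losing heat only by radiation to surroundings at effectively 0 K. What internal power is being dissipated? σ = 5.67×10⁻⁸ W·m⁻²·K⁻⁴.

Steady state: P = εσA T⁴.
A = 2πrL = 2.011×10⁻⁴ m²; T⁴ = (2380)⁴ = 3.209×10¹³ K⁴.
P = 0.29 × 5.67×10⁻⁸ × 2.011×10⁻⁴ × 3.209×10¹³.

P ≈ 106 W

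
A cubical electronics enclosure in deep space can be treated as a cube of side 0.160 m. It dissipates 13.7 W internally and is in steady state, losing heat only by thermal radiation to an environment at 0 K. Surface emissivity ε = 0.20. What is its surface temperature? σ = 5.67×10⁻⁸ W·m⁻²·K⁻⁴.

Steady state: internal power = radiated power, P = εσA T⁴.
Radiating area A = 6L² = 0.1536 m².
T⁴ = P/(εσA) = 13.7/(0.20·5.67×10⁻⁸·0.1536) = 7.865×10⁹ K⁴.
T = (7.865×10⁹)^(1/4).

T ≈ 298 K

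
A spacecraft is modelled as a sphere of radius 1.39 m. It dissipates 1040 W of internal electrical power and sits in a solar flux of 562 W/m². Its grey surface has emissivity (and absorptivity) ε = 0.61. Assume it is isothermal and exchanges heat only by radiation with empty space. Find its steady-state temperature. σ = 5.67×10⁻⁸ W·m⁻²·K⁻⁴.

T ≈ 247 K

At steady state, absorbed solar power + internal power = radiated power.
Absorbed: α·S·A_cross = 0.61·562·6.070 = 2081 W (cross-section πr²).
Total input = 2081 + 1040 = 3121 W.
Radiated: εσ·A_surf·T⁴ with A_surf = 4πr² = 24.28 m².
T⁴ = 3121/(0.61·5.67×10⁻⁸·24.28) = 3.716×10⁹ K⁴.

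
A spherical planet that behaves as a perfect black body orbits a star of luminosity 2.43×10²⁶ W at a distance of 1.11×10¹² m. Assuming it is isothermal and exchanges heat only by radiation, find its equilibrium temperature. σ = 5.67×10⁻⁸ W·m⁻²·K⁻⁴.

First find the stellar flux at distance d: S = L/(4πd²) = 2.43×10²⁶/(4π·(1.11×10¹²)²) = 15.69 W/m².
For an isothermal sphere, absorbed (1−a)S·πr² = emitted σ·4πr²·T⁴, so T⁴ = (1−a)S/(4σ).
T⁴ = 1.00·15.69/(4·5.67×10⁻⁸) = 6.920×10⁷ K⁴.

T ≈ 91.2 K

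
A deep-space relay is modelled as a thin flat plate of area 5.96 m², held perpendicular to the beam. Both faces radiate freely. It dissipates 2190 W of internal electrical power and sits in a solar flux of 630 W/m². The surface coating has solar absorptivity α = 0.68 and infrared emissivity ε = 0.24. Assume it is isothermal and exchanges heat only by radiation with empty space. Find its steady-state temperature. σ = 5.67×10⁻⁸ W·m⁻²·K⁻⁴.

T ≈ 414 K

At steady state, absorbed solar power + internal power = radiated power.
Absorbed: α·S·A_cross = 0.68·630·5.960 = 2553 W (cross-section A).
Total input = 2553 + 2190 = 4743 W.
Radiated: εσ·A_surf·T⁴ with A_surf = 2A = 11.92 m².
T⁴ = 4743/(0.24·5.67×10⁻⁸·11.92) = 2.924×10¹⁰ K⁴.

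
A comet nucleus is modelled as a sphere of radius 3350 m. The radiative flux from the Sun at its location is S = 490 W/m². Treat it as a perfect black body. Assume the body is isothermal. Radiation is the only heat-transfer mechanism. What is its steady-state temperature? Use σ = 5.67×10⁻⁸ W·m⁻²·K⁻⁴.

At equilibrium, absorbed power = emitted power.
Absorbing cross-section = πr² = 3.526×10⁷ m²; emitting surface = 4πr² = 1.410×10⁸ m² (ratio 4).
S·A_cross = εσ·A_surf·T⁴  ⇒  T⁴ = S/(4σ).
T⁴ = 1.00·490/(4·5.67×10⁻⁸) = 2.160×10⁹ K⁴.
T = (2.160×10⁹)^(1/4).

T ≈ 216 K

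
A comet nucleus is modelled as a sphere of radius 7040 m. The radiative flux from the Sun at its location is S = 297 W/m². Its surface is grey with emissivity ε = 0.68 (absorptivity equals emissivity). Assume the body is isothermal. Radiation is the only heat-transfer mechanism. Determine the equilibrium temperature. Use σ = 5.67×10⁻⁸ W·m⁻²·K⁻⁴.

T ≈ 190 K

At equilibrium, absorbed power = emitted power.
Absorbing cross-section = πr² = 1.557×10⁸ m²; emitting surface = 4πr² = 6.228×10⁸ m² (ratio 4).
εS·A_cross = εσ·A_surf·T⁴  ⇒  T⁴ = S/(4σ)   (ε cancels).
T⁴ = 297/(4·5.67×10⁻⁸) = 1.310×10⁹ K⁴.
T = (1.310×10⁹)^(1/4).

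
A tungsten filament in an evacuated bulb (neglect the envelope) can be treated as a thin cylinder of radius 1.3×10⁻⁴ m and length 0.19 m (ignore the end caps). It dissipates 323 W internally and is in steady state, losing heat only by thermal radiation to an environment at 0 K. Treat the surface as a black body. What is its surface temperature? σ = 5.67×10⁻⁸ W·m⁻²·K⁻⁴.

T ≈ 2460 K

Steady state: internal power = radiated power, P = εσA T⁴.
Radiating area A = 2πrL = 1.552×10⁻⁴ m².
T⁴ = P/(εσA) = 323/(1.0·5.67×10⁻⁸·1.552×10⁻⁴) = 3.671×10¹³ K⁴.
T = (3.671×10¹³)^(1/4).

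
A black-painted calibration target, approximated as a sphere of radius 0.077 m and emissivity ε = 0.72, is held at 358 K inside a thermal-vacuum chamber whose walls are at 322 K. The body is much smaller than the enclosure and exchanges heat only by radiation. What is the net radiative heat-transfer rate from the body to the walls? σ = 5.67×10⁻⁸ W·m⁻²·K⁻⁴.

P_net ≈ 17.3 W

For a small grey body in a large enclosure: P_net = εσA(T_body⁴ − T_wall⁴).
A = 4πr² = 0.07451 m²; T_body⁴ − T_wall⁴ = 1.643×10¹⁰ − 1.075×10¹⁰ = 5.676×10⁹ K⁴.
|P_net| = 0.72·5.67×10⁻⁸·0.07451·5.676×10⁹.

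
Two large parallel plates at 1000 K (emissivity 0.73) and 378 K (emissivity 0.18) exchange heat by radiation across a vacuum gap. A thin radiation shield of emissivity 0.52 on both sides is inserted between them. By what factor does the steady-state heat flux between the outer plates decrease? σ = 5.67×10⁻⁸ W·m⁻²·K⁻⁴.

Without shield: q₀ = σΔ(T⁴)/(1/ε₁+1/ε₂−1) with denominator 5.925.
With shield the two gaps are in series; the resistances add: (1/ε₁+1/ε_s−1)+(1/ε_s+1/ε₂−1) = 2.293+6.479 = 8.772.
Heat-flux ratio q₀/q = 8.772/5.925.

factor ≈ 1.48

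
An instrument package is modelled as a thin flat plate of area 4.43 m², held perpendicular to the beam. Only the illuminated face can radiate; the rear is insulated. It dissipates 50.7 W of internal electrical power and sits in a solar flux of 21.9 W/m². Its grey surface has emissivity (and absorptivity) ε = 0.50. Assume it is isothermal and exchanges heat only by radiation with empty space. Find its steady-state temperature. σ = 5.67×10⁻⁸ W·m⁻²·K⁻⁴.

At steady state, absorbed solar power + internal power = radiated power.
Absorbed: α·S·A_cross = 0.50·21.9·4.430 = 48.51 W (cross-section A).
Total input = 48.51 + 50.7 = 99.21 W.
Radiated: εσ·A_surf·T⁴ with A_surf = A = 4.430 m².
T⁴ = 99.21/(0.50·5.67×10⁻⁸·4.430) = 7.899×10⁸ K⁴.

T ≈ 168 K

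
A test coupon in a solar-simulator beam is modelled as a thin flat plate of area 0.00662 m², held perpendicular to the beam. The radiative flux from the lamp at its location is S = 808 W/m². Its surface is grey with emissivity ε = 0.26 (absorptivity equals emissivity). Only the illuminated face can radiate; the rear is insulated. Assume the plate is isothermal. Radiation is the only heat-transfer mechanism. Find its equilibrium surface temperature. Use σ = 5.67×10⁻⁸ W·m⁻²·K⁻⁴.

T ≈ 346 K

At equilibrium, absorbed power = emitted power.
Absorbing cross-section = A = 0.006620 m²; emitting surface = A = 0.006620 m² (ratio 1).
εS·A_cross = εσ·A_surf·T⁴  ⇒  T⁴ = S/(1σ)   (ε cancels).
T⁴ = 808/(1·5.67×10⁻⁸) = 1.425×10¹⁰ K⁴.
T = (1.425×10¹⁰)^(1/4).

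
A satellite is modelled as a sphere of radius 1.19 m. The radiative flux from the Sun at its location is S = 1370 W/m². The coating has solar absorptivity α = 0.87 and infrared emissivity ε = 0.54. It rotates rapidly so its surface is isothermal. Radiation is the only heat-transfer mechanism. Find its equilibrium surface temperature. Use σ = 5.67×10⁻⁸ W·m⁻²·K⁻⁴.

At equilibrium, absorbed power = emitted power.
Absorbing cross-section = πr² = 4.449 m²; emitting surface = 4πr² = 17.80 m² (ratio 4).
αS·A_cross = εσ·A_surf·T⁴  ⇒  T⁴ = αS/(ε·4σ).
T⁴ = 0.870·1370/(0.54·4·5.67×10⁻⁸) = 9.732×10⁹ K⁴.
T = (9.732×10⁹)^(1/4).

T ≈ 314 K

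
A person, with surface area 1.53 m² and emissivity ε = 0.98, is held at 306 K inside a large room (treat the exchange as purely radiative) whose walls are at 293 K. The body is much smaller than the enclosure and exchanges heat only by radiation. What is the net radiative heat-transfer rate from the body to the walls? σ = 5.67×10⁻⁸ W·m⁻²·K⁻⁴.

P_net ≈ 119 W

For a small grey body in a large enclosure: P_net = εσA(T_body⁴ − T_wall⁴).
A = 1.53 m²; T_body⁴ − T_wall⁴ = 8.768×10⁹ − 7.370×10⁹ = 1.398×10⁹ K⁴.
|P_net| = 0.98·5.67×10⁻⁸·1.530·1.398×10⁹.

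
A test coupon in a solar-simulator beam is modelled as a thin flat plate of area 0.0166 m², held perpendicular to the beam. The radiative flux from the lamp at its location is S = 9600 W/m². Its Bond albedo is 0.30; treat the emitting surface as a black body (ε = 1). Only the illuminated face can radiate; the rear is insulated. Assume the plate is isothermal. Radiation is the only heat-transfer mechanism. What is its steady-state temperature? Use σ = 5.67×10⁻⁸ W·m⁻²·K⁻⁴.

At equilibrium, absorbed power = emitted power.
Absorbing cross-section = A = 0.01660 m²; emitting surface = A = 0.01660 m² (ratio 1).
(1−a)S·A_cross = εσ·A_surf·T⁴  ⇒  T⁴ = (1−a)S/(1σ).
T⁴ = 0.700·9600/(1·5.67×10⁻⁸) = 1.185×10¹¹ K⁴.
T = (1.185×10¹¹)^(1/4).

T ≈ 587 K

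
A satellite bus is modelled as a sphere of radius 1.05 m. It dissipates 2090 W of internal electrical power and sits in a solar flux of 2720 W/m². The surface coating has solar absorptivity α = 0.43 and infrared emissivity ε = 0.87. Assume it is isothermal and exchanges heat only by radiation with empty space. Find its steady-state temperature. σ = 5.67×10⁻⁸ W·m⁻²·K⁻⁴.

At steady state, absorbed solar power + internal power = radiated power.
Absorbed: α·S·A_cross = 0.43·2720·3.464 = 4051 W (cross-section πr²).
Total input = 4051 + 2090 = 6141 W.
Radiated: εσ·A_surf·T⁴ with A_surf = 4πr² = 13.85 m².
T⁴ = 6141/(0.87·5.67×10⁻⁸·13.85) = 8.986×10⁹ K⁴.

T ≈ 308 K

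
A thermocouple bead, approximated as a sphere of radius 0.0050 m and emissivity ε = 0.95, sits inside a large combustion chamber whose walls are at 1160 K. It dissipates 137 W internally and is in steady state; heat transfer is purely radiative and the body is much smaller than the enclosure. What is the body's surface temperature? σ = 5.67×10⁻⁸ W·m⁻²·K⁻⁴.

For a small grey body in a large enclosure, net radiated power = εσA(T⁴ − T_w⁴).
Steady state: P = εσA(T⁴ − T_w⁴) with A = 4πr² = 3.142×10⁻⁴ m².
T⁴ = P/(εσA) + T_w⁴ = 137/(0.95·5.67×10⁻⁸·3.142×10⁻⁴) + (1160)⁴
    = 8.096×10¹² + 1.811×10¹² = 9.907×10¹² K⁴.

T ≈ 1770 K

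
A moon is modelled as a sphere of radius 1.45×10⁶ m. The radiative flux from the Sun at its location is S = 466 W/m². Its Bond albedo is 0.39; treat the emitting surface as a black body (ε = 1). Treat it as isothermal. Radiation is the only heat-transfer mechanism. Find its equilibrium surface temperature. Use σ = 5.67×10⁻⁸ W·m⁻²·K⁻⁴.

At equilibrium, absorbed power = emitted power.
Absorbing cross-section = πr² = 6.605×10¹² m²; emitting surface = 4πr² = 2.642×10¹³ m² (ratio 4).
(1−a)S·A_cross = εσ·A_surf·T⁴  ⇒  T⁴ = (1−a)S/(4σ).
T⁴ = 0.610·466/(4·5.67×10⁻⁸) = 1.253×10⁹ K⁴.
T = (1.253×10⁹)^(1/4).

T ≈ 188 K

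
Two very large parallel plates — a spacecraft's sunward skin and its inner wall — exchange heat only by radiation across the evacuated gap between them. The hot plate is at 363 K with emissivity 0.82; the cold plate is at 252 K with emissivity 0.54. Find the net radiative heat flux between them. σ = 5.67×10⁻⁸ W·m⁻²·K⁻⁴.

q ≈ 365 W/m²

For two infinite grey parallel plates, q = σ(T₁⁴ − T₂⁴)/(1/ε₁ + 1/ε₂ − 1).
T₁⁴ − T₂⁴ = 1.736×10¹⁰ − 4.033×10⁹ = 1.333×10¹⁰ K⁴.
1/ε₁ + 1/ε₂ − 1 = 1.220 + 1.852 − 1 = 2.071.
q = 5.67×10⁻⁸ × 1.333×10¹⁰ / 2.071.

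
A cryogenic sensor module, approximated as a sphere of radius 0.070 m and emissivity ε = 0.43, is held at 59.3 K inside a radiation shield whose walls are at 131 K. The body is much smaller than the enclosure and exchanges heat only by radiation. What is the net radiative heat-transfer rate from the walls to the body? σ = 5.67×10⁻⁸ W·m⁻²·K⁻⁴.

P_net ≈ 0.424 W

For a small grey body in a large enclosure: P_net = εσA(T_body⁴ − T_wall⁴).
A = 4πr² = 0.06158 m²; T_body⁴ − T_wall⁴ = 1.237×10⁷ − 2.945×10⁸ = -2.821×10⁸ K⁴.
|P_net| = 0.43·5.67×10⁻⁸·0.06158·2.821×10⁸.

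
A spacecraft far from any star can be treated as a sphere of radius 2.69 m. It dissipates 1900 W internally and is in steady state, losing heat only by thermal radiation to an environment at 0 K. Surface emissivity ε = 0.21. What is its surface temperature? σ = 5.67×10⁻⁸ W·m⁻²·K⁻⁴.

T ≈ 205 K

Steady state: internal power = radiated power, P = εσA T⁴.
Radiating area A = 4πr² = 90.93 m².
T⁴ = P/(εσA) = 1900/(0.21·5.67×10⁻⁸·90.93) = 1.755×10⁹ K⁴.
T = (1.755×10⁹)^(1/4).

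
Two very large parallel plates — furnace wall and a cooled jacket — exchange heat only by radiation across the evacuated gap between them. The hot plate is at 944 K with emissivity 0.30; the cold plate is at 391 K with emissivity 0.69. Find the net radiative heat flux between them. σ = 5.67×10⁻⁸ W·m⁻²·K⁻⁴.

For two infinite grey parallel plates, q = σ(T₁⁴ − T₂⁴)/(1/ε₁ + 1/ε₂ − 1).
T₁⁴ − T₂⁴ = 7.941×10¹¹ − 2.337×10¹⁰ = 7.708×10¹¹ K⁴.
1/ε₁ + 1/ε₂ − 1 = 3.333 + 1.449 − 1 = 3.783.
q = 5.67×10⁻⁸ × 7.708×10¹¹ / 3.783.

q ≈ 11600 W/m²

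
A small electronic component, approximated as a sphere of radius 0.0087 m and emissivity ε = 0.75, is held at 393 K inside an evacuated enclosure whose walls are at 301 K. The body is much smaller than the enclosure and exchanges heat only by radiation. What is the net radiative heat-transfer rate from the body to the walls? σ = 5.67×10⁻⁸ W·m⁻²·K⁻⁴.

P_net ≈ 0.633 W

For a small grey body in a large enclosure: P_net = εσA(T_body⁴ − T_wall⁴).
A = 4πr² = 9.511×10⁻⁴ m²; T_body⁴ − T_wall⁴ = 2.385×10¹⁰ − 8.209×10⁹ = 1.565×10¹⁰ K⁴.
|P_net| = 0.75·5.67×10⁻⁸·9.511×10⁻⁴·1.565×10¹⁰.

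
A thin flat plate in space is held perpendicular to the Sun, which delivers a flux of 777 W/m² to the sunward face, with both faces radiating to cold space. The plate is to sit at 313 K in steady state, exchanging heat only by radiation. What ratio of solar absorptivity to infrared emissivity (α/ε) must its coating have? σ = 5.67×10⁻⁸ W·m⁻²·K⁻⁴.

Balance: αS·A = εσ·2A·T⁴ ⇒ α/ε = 2σT⁴/S.
α/ε = 2·5.67×10⁻⁸·(313)⁴/777 = 2·5.67×10⁻⁸·9.598×10⁹/777.

α/ε ≈ 1.40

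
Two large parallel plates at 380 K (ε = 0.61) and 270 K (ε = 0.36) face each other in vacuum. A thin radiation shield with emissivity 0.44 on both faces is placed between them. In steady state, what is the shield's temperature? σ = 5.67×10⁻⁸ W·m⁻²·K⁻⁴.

T_s ≈ 346 K

In steady state the net flux on the hot side equals that on the cold side.
σ(T₁⁴−T_s⁴)/D₁ = σ(T_s⁴−T₂⁴)/D₂, with D₁ = 1/ε₁+1/ε_s−1 = 2.912, D₂ = 1/ε_s+1/ε₂−1 = 4.051.
Solve for T_s⁴: T_s⁴ = (D₂·T₁⁴ + D₁·T₂⁴)/(D₁+D₂) = 1.435×10¹⁰ K⁴.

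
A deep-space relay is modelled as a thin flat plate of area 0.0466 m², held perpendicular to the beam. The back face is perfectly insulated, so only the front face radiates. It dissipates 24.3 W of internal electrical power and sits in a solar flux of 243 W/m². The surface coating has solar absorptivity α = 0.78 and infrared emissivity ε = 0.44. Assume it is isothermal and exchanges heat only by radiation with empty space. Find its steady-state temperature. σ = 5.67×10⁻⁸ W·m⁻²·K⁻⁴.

At steady state, absorbed solar power + internal power = radiated power.
Absorbed: α·S·A_cross = 0.78·243·0.04660 = 8.833 W (cross-section A).
Total input = 8.833 + 24.3 = 33.13 W.
Radiated: εσ·A_surf·T⁴ with A_surf = A = 0.04660 m².
T⁴ = 33.13/(0.44·5.67×10⁻⁸·0.04660) = 2.850×10¹⁰ K⁴.

T ≈ 411 K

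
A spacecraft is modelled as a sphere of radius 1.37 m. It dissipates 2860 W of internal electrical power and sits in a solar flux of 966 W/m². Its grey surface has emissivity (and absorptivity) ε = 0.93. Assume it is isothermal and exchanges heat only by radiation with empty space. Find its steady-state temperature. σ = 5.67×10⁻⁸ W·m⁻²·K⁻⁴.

T ≈ 285 K

At steady state, absorbed solar power + internal power = radiated power.
Absorbed: α·S·A_cross = 0.93·966·5.896 = 5297 W (cross-section πr²).
Total input = 5297 + 2860 = 8157 W.
Radiated: εσ·A_surf·T⁴ with A_surf = 4πr² = 23.59 m².
T⁴ = 8157/(0.93·5.67×10⁻⁸·23.59) = 6.559×10⁹ K⁴.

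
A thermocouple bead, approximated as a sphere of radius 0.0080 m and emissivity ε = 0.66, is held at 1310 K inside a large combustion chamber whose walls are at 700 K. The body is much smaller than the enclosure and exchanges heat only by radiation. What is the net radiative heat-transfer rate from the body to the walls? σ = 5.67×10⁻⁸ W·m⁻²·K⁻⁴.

For a small grey body in a large enclosure: P_net = εσA(T_body⁴ − T_wall⁴).
A = 4πr² = 8.042×10⁻⁴ m²; T_body⁴ − T_wall⁴ = 2.945×10¹² − 2.401×10¹¹ = 2.705×10¹² K⁴.
|P_net| = 0.66·5.67×10⁻⁸·8.042×10⁻⁴·2.705×10¹².

P_net ≈ 81.4 W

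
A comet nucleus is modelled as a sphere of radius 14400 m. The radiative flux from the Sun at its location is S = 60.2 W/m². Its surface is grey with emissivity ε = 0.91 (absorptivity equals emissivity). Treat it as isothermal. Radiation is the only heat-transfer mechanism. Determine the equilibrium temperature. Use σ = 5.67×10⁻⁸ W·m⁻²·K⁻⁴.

T ≈ 128 K

At equilibrium, absorbed power = emitted power.
Absorbing cross-section = πr² = 6.514×10⁸ m²; emitting surface = 4πr² = 2.606×10⁹ m² (ratio 4).
εS·A_cross = εσ·A_surf·T⁴  ⇒  T⁴ = S/(4σ)   (ε cancels).
T⁴ = 60.2/(4·5.67×10⁻⁸) = 2.654×10⁸ K⁴.
T = (2.654×10⁸)^(1/4).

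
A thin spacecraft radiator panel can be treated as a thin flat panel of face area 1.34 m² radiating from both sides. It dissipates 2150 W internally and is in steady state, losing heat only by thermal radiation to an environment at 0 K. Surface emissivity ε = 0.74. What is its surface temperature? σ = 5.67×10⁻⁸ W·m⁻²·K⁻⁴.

Steady state: internal power = radiated power, P = εσA T⁴.
Radiating area A = 2·1.34 = 2.680 m².
T⁴ = P/(εσA) = 2150/(0.74·5.67×10⁻⁸·2.680) = 1.912×10¹⁰ K⁴.
T = (1.912×10¹⁰)^(1/4).

T ≈ 372 K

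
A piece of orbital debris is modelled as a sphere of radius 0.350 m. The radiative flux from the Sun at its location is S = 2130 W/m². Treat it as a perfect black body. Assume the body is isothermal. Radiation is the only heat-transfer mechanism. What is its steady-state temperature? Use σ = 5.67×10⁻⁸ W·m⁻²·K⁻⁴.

At equilibrium, absorbed power = emitted power.
Absorbing cross-section = πr² = 0.3848 m²; emitting surface = 4πr² = 1.539 m² (ratio 4).
S·A_cross = εσ·A_surf·T⁴  ⇒  T⁴ = S/(4σ).
T⁴ = 1.00·2130/(4·5.67×10⁻⁸) = 9.392×10⁹ K⁴.
T = (9.392×10⁹)^(1/4).

T ≈ 311 K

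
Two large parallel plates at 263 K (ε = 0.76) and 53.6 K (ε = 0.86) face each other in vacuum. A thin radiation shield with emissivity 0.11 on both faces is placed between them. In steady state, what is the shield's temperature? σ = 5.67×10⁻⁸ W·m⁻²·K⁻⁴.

In steady state the net flux on the hot side equals that on the cold side.
σ(T₁⁴−T_s⁴)/D₁ = σ(T_s⁴−T₂⁴)/D₂, with D₁ = 1/ε₁+1/ε_s−1 = 9.407, D₂ = 1/ε_s+1/ε₂−1 = 9.254.
Solve for T_s⁴: T_s⁴ = (D₂·T₁⁴ + D₁·T₂⁴)/(D₁+D₂) = 2.377×10⁹ K⁴.

T_s ≈ 221 K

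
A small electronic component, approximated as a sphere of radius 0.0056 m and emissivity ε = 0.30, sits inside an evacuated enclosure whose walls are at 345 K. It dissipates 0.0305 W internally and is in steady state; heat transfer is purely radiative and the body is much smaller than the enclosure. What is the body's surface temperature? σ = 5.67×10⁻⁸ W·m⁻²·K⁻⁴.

For a small grey body in a large enclosure, net radiated power = εσA(T⁴ − T_w⁴).
Steady state: P = εσA(T⁴ − T_w⁴) with A = 4πr² = 3.941×10⁻⁴ m².
T⁴ = P/(εσA) + T_w⁴ = 0.0305/(0.30·5.67×10⁻⁸·3.941×10⁻⁴) + (345)⁴
    = 4.550×10⁹ + 1.417×10¹⁰ = 1.872×10¹⁰ K⁴.

T ≈ 370 K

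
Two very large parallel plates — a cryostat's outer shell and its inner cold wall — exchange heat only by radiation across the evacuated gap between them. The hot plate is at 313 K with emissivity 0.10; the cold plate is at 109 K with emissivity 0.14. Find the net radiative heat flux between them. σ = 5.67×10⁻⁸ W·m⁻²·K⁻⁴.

q ≈ 33.2 W/m²

For two infinite grey parallel plates, q = σ(T₁⁴ − T₂⁴)/(1/ε₁ + 1/ε₂ − 1).
T₁⁴ − T₂⁴ = 9.598×10⁹ − 1.412×10⁸ = 9.457×10⁹ K⁴.
1/ε₁ + 1/ε₂ − 1 = 10.00 + 7.143 − 1 = 16.14.
q = 5.67×10⁻⁸ × 9.457×10⁹ / 16.14.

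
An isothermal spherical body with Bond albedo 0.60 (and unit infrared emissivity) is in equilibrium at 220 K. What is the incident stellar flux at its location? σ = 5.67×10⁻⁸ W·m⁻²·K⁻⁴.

S ≈ 1330 W/m²

(1−a)S·πr² = σ·4πr²·T⁴ ⇒ S = 4σT⁴/(1−a).
S = 4·5.67×10⁻⁸·2.343×10⁹/0.400.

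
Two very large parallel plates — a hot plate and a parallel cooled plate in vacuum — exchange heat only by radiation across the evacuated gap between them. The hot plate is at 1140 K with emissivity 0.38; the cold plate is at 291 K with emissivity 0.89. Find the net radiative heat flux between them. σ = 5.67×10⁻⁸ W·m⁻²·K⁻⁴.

q ≈ 34600 W/m²

For two infinite grey parallel plates, q = σ(T₁⁴ − T₂⁴)/(1/ε₁ + 1/ε₂ − 1).
T₁⁴ − T₂⁴ = 1.689×10¹² − 7.171×10⁹ = 1.682×10¹² K⁴.
1/ε₁ + 1/ε₂ − 1 = 2.632 + 1.124 − 1 = 2.755.
q = 5.67×10⁻⁸ × 1.682×10¹² / 2.755.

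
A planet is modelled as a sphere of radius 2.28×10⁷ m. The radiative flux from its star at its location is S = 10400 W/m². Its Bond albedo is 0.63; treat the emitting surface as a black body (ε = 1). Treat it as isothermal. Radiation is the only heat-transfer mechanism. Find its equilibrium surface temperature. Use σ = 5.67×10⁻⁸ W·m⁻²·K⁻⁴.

At equilibrium, absorbed power = emitted power.
Absorbing cross-section = πr² = 1.633×10¹⁵ m²; emitting surface = 4πr² = 6.533×10¹⁵ m² (ratio 4).
(1−a)S·A_cross = εσ·A_surf·T⁴  ⇒  T⁴ = (1−a)S/(4σ).
T⁴ = 0.370·10400/(4·5.67×10⁻⁸) = 1.697×10¹⁰ K⁴.
T = (1.697×10¹⁰)^(1/4).

T ≈ 361 K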